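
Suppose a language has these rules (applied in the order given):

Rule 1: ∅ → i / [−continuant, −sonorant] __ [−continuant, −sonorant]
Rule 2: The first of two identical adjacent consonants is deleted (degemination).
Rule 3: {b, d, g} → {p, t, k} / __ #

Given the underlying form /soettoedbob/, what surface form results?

soetitoedibop

Rule 1 (stop-cluster i-epenthesis): /t/ and /t/ form a stop–stop cluster, so [i] is inserted between them. /d/ and /b/ form a stop–stop cluster, so [i] is inserted between them. /soettoedbob/ → soetitoedibob.
Rule 2 (degemination): no segment meets the environment; /soetitoedibob/ is unchanged.
Rule 3 (final devoicing): /b/ is a voiced stop in word-final position, so it devoices to [p]. /soetitoedibob/ → soetitoedibop.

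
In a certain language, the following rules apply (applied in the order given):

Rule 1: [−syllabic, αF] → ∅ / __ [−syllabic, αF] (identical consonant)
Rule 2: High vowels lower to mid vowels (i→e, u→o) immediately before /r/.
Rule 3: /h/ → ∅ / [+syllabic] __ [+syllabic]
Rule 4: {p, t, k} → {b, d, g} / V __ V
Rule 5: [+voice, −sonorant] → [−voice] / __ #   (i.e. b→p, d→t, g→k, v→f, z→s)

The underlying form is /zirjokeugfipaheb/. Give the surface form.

Rule 1 (degemination): no segment meets the environment; /zirjokeugfipaheb/ is unchanged.
Rule 2 (pre-rhotic lowering): /i/ is a high vowel immediately before /r/, so it lowers to [e]. /zirjokeugfipaheb/ → zerjokeugfipaheb.
Rule 3 (intervocalic h-deletion): /h/ occurs between vowels /a/ and /e/, so it deletes. /zerjokeugfipaheb/ → zerjokeugfipaeb.
Rule 4 (intervocalic voicing): /k/ is a voiceless stop between vowels /o/ and /e/, so it voices to [g]. /p/ is a voiceless stop between vowels /i/ and /a/, so it voices to [b]. /zerjokeugfipaeb/ → zerjogeugfibaeb.
Rule 5 (final devoicing): /b/ is a voiced obstruent in word-final position, so it devoices to [p]. /zerjogeugfibaeb/ → zerjogeugfibaep.

zerjogeugfibaep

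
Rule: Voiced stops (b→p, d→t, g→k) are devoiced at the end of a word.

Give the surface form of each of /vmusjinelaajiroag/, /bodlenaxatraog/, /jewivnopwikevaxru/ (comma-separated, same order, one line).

vmusjinelaajiroak, bodlenaxatraok, jewivnopwikevaxru

/vmusjinelaajiroag/: /g/ is a voiced stop in word-final position, so it devoices to [k]. → [vmusjinelaajiroak].
/bodlenaxatraog/: /g/ is a voiced stop in word-final position, so it devoices to [k]. → [bodlenaxatraok].
/jewivnopwikevaxru/: the rule's environment is not met; surfaces unchanged as [jewivnopwikevaxru].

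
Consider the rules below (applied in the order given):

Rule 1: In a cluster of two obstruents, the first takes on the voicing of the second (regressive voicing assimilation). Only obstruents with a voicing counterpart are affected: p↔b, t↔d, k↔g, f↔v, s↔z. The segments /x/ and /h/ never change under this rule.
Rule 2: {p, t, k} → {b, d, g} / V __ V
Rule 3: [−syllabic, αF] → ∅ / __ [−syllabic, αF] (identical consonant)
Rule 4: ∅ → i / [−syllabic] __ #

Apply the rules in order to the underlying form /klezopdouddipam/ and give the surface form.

Rule 1 (regressive voicing assimilation): /p/ precedes the voiced obstruent /d/, so it voices to [b] by assimilation. /klezopdouddipam/ → klezobdouddipam.
Rule 2 (intervocalic voicing): /p/ is a voiceless stop between vowels /i/ and /a/, so it voices to [b]. /klezobdouddipam/ → klezobdouddibam.
Rule 3 (degemination): /dd/ is a geminate; the first /d/ deletes. /klezobdouddibam/ → klezobdoudibam.
Rule 4 (final i-epenthesis): the form ends in the consonant /m/, so [i] is inserted word-finally. /klezobdoudibam/ → klezobdoudibami.

klezobdoudibami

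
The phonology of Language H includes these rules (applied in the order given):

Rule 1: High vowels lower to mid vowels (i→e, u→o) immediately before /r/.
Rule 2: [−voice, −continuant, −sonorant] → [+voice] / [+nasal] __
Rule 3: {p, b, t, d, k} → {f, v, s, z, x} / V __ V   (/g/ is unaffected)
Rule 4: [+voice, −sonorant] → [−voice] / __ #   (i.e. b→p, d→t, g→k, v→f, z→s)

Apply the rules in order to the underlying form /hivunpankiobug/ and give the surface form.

Rule 1 (pre-rhotic lowering): no segment meets the environment; /hivunpankiobug/ is unchanged.
Rule 2 (post-nasal voicing): /p/ is a voiceless stop immediately after the nasal /n/, so it voices to [b]. /k/ is a voiceless stop immediately after the nasal /n/, so it voices to [g]. /hivunpankiobug/ → hivunbangiobug.
Rule 3 (intervocalic spirantization): /b/ is a stop between vowels /o/ and /u/, so it spirantizes to the fricative [v]. /hivunbangiobug/ → hivunbangiovug.
Rule 4 (final devoicing): /g/ is a voiced obstruent in word-final position, so it devoices to [k]. /hivunbangiovug/ → hivunbangiovuk.

hivunbangiovuk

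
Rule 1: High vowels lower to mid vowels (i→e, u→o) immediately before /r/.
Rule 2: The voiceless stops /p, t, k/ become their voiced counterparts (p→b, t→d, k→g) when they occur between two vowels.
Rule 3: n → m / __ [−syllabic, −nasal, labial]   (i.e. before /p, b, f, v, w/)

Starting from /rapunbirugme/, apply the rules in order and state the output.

rabumberugme

Rule 1 (pre-rhotic lowering): /i/ is a high vowel immediately before /r/, so it lowers to [e]. /rapunbirugme/ → rapunberugme.
Rule 2 (intervocalic voicing): /p/ is a voiceless stop between vowels /a/ and /u/, so it voices to [b]. /rapunberugme/ → rabunberugme.
Rule 3 (nasal place assimilation): /n/ precedes the labial consonant /b/, so it assimilates in place to [m]. /rabunberugme/ → rabumberugme.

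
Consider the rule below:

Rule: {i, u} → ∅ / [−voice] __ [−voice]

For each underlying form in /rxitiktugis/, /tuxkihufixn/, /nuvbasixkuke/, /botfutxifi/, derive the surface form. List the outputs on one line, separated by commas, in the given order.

/rxitiktugis/: /i/ is a high vowel flanked by voiceless consonants /x/ and /t/, so it deletes. /i/ is a high vowel flanked by voiceless consonants /t/ and /k/, so it deletes. → [rxtktugis].
/tuxkihufixn/: /u/ is a high vowel flanked by voiceless consonants /t/ and /x/, so it deletes. /i/ is a high vowel flanked by voiceless consonants /k/ and /h/, so it deletes. /u/ is a high vowel flanked by voiceless consonants /h/ and /f/, so it deletes. /i/ is a high vowel flanked by voiceless consonants /f/ and /x/, so it deletes. → [txkhfxn].
/nuvbasixkuke/: /i/ is a high vowel flanked by voiceless consonants /s/ and /x/, so it deletes. /u/ is a high vowel flanked by voiceless consonants /k/ and /k/, so it deletes. → [nuvbasxkke].
/botfutxifi/: /u/ is a high vowel flanked by voiceless consonants /f/ and /t/, so it deletes. /i/ is a high vowel flanked by voiceless consonants /x/ and /f/, so it deletes. → [botftxfi].

rxtktugis, txkhfxn, nuvbasxkke, botftxfi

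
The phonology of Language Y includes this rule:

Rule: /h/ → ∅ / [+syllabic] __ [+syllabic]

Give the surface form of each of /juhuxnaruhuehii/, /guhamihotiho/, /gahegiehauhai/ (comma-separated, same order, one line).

juuxnaruueii, guamiotio, gaegieauai

/juhuxnaruhuehii/: /h/ occurs between vowels /u/ and /u/, so it deletes. /h/ occurs between vowels /u/ and /u/, so it deletes. /h/ occurs between vowels /e/ and /i/, so it deletes. → [juuxnaruueii].
/guhamihotiho/: /h/ occurs between vowels /u/ and /a/, so it deletes. /h/ occurs between vowels /i/ and /o/, so it deletes. /h/ occurs between vowels /i/ and /o/, so it deletes. → [guamiotio].
/gahegiehauhai/: /h/ occurs between vowels /a/ and /e/, so it deletes. /h/ occurs between vowels /e/ and /a/, so it deletes. /h/ occurs between vowels /u/ and /a/, so it deletes. → [gaegieauai].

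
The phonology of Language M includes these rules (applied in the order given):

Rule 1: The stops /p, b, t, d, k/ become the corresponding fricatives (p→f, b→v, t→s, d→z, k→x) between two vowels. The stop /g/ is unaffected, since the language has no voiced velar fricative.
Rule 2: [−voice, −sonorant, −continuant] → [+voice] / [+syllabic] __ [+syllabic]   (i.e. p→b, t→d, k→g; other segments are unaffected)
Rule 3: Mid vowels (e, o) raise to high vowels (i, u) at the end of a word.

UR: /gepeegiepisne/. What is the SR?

Rule 1 (intervocalic spirantization): /p/ is a stop between vowels /e/ and /e/, so it spirantizes to the fricative [f]. /p/ is a stop between vowels /e/ and /i/, so it spirantizes to the fricative [f]. /gepeegiepisne/ → gefeegiefisne.
Rule 2 (intervocalic voicing): no segment meets the environment; /gefeegiefisne/ is unchanged.
Rule 3 (final vowel raising): /e/ is a mid vowel in word-final position, so it raises to [i]. /gefeegiefisne/ → gefeegiefisni.

gefeegiefisni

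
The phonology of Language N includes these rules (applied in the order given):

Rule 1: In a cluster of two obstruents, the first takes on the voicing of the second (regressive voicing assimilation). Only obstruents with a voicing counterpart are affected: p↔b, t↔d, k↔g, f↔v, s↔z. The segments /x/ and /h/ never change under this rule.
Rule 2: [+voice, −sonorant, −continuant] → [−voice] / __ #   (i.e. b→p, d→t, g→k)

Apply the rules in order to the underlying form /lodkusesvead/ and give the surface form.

Rule 1 (regressive voicing assimilation): /d/ precedes the voiceless obstruent /k/, so it devoices to [t] by assimilation. /s/ precedes the voiced obstruent /v/, so it voices to [z] by assimilation. /lodkusesvead/ → lotkusezvead.
Rule 2 (final devoicing): /d/ is a voiced stop in word-final position, so it devoices to [t]. /lotkusezvead/ → lotkusezveat.

lotkusezveat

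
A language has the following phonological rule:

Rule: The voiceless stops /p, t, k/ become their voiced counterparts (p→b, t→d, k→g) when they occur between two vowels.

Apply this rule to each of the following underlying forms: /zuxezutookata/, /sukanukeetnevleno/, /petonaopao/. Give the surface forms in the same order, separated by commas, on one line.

zuxezudoogada, suganugeetnevleno, pedonaobao

/zuxezutookata/: /t/ is a voiceless stop between vowels /u/ and /o/, so it voices to [d]. /k/ is a voiceless stop between vowels /o/ and /a/, so it voices to [g]. /t/ is a voiceless stop between vowels /a/ and /a/, so it voices to [d]. → [zuxezudoogada].
/sukanukeetnevleno/: /k/ is a voiceless stop between vowels /u/ and /a/, so it voices to [g]. /k/ is a voiceless stop between vowels /u/ and /e/, so it voices to [g]. → [suganugeetnevleno].
/petonaopao/: /t/ is a voiceless stop between vowels /e/ and /o/, so it voices to [d]. /p/ is a voiceless stop between vowels /o/ and /a/, so it voices to [b]. → [pedonaobao].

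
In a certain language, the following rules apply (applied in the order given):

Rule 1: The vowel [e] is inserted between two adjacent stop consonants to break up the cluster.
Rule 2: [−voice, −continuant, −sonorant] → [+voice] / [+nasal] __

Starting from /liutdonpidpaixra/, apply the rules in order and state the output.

liutedonbidepaixra

Rule 1 (stop-cluster e-epenthesis): /t/ and /d/ form a stop–stop cluster, so [e] is inserted between them. /d/ and /p/ form a stop–stop cluster, so [e] is inserted between them. /liutdonpidpaixra/ → liutedonpidepaixra.
Rule 2 (post-nasal voicing): /p/ is a voiceless stop immediately after the nasal /n/, so it voices to [b]. /liutedonpidepaixra/ → liutedonbidepaixra.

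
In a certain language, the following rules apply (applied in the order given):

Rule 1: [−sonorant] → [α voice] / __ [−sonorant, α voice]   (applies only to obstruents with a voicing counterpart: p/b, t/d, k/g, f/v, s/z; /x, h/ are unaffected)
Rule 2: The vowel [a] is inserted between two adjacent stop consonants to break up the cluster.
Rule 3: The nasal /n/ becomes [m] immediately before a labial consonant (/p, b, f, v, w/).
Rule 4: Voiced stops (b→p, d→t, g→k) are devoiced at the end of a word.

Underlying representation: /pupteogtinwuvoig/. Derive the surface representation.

Rule 1 (regressive voicing assimilation): /g/ precedes the voiceless obstruent /t/, so it devoices to [k] by assimilation. /pupteogtinwuvoig/ → pupteoktinwuvoig.
Rule 2 (stop-cluster a-epenthesis): /p/ and /t/ form a stop–stop cluster, so [a] is inserted between them. /k/ and /t/ form a stop–stop cluster, so [a] is inserted between them. /pupteoktinwuvoig/ → pupateokatinwuvoig.
Rule 3 (nasal place assimilation): /n/ precedes the labial consonant /w/, so it assimilates in place to [m]. /pupateokatinwuvoig/ → pupateokatimwuvoig.
Rule 4 (final devoicing): /g/ is a voiced stop in word-final position, so it devoices to [k]. /pupateokatimwuvoig/ → pupateokatimwuvoik.

pupateokatimwuvoik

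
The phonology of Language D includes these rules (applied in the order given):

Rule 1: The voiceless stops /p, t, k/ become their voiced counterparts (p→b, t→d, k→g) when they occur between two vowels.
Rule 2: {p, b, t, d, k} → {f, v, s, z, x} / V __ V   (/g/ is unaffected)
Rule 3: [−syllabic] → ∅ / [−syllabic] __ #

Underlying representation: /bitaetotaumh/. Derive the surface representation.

Rule 1 (intervocalic voicing): /t/ is a voiceless stop between vowels /i/ and /a/, so it voices to [d]. /t/ is a voiceless stop between vowels /e/ and /o/, so it voices to [d]. /t/ is a voiceless stop between vowels /o/ and /a/, so it voices to [d]. /bitaetotaumh/ → bidaedodaumh.
Rule 2 (intervocalic spirantization): /d/ is a stop between vowels /i/ and /a/, so it spirantizes to the fricative [z]. /d/ is a stop between vowels /e/ and /o/, so it spirantizes to the fricative [z]. /d/ is a stop between vowels /o/ and /a/, so it spirantizes to the fricative [z]. /bidaedodaumh/ → bizaezozaumh.
Rule 3 (final cluster simplification): /h/ is the second consonant of a word-final cluster /mh/, so it deletes. /bizaezozaumh/ → bizaezozaum.

bizaezozaum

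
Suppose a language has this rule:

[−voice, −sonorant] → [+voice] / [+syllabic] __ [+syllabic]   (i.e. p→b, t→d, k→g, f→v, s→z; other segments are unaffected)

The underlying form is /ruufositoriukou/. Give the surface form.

ruuvozidoriugou

/f/ is a voiceless obstruent between vowels /u/ and /o/, so it voices to [v].
/s/ is a voiceless obstruent between vowels /o/ and /i/, so it voices to [z].
/t/ is a voiceless obstruent between vowels /i/ and /o/, so it voices to [d].
/k/ is a voiceless obstruent between vowels /u/ and /o/, so it voices to [g].
Surface form: [ruuvozidoriugou].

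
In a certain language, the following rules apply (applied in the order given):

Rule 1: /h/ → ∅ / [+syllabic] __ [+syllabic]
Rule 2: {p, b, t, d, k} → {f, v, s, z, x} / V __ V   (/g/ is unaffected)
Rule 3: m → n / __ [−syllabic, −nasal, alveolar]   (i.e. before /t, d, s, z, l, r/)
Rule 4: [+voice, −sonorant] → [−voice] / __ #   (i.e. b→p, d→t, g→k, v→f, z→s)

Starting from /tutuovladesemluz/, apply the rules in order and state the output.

tusuovlazesenlus

Rule 1 (intervocalic h-deletion): no segment meets the environment; /tutuovladesemluz/ is unchanged.
Rule 2 (intervocalic spirantization): /t/ is a stop between vowels /u/ and /u/, so it spirantizes to the fricative [s]. /d/ is a stop between vowels /a/ and /e/, so it spirantizes to the fricative [z]. /tutuovladesemluz/ → tusuovlazesemluz.
Rule 3 (nasal place assimilation): /m/ precedes the alveolar consonant /l/, so it assimilates in place to [n]. /tusuovlazesemluz/ → tusuovlazesenluz.
Rule 4 (final devoicing): /z/ is a voiced obstruent in word-final position, so it devoices to [s]. /tusuovlazesenluz/ → tusuovlazesenlus.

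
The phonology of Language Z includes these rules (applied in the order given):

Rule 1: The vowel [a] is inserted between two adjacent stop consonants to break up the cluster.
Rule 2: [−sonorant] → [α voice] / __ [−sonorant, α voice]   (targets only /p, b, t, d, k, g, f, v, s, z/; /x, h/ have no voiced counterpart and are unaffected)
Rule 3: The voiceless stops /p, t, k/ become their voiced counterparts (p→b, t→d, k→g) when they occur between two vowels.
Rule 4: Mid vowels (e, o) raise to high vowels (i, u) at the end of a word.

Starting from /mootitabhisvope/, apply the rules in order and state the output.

Rule 1 (stop-cluster a-epenthesis): no segment meets the environment; /mootitabhisvope/ is unchanged.
Rule 2 (regressive voicing assimilation): /b/ precedes the voiceless obstruent /h/, so it devoices to [p] by assimilation. /s/ precedes the voiced obstruent /v/, so it voices to [z] by assimilation. /mootitabhisvope/ → mootitaphizvope.
Rule 3 (intervocalic voicing): /t/ is a voiceless stop between vowels /o/ and /i/, so it voices to [d]. /t/ is a voiceless stop between vowels /i/ and /a/, so it voices to [d]. /p/ is a voiceless stop between vowels /o/ and /e/, so it voices to [b]. /mootitaphizvope/ → moodidaphizvobe.
Rule 4 (final vowel raising): /e/ is a mid vowel in word-final position, so it raises to [i]. /moodidaphizvobe/ → moodidaphizvobi.

moodidaphizvobi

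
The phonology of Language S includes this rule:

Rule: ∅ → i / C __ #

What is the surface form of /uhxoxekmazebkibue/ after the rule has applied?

uhxoxekmazebkibue

No segment of /uhxoxekmazebkibue/ meets the structural description of the rule, so the form surfaces unchanged.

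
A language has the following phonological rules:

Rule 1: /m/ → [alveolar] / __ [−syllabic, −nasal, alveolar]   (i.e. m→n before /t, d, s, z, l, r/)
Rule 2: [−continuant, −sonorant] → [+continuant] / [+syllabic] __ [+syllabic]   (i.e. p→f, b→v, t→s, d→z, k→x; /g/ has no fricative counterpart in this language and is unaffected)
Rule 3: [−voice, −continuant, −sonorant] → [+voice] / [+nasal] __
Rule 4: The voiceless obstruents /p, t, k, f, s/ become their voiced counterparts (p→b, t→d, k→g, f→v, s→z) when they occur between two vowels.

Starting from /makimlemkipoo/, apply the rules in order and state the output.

maxinlemgivoo

Rule 1 (nasal place assimilation): /m/ precedes the alveolar consonant /l/, so it assimilates in place to [n]. /makimlemkipoo/ → makinlemkipoo.
Rule 2 (intervocalic spirantization): /k/ is a stop between vowels /a/ and /i/, so it spirantizes to the fricative [x]. /p/ is a stop between vowels /i/ and /o/, so it spirantizes to the fricative [f]. /makinlemkipoo/ → maxinlemkifoo.
Rule 3 (post-nasal voicing): /k/ is a voiceless stop immediately after the nasal /m/, so it voices to [g]. /maxinlemkifoo/ → maxinlemgifoo.
Rule 4 (intervocalic voicing): /f/ is a voiceless obstruent between vowels /i/ and /o/, so it voices to [v]. /maxinlemgifoo/ → maxinlemgivoo.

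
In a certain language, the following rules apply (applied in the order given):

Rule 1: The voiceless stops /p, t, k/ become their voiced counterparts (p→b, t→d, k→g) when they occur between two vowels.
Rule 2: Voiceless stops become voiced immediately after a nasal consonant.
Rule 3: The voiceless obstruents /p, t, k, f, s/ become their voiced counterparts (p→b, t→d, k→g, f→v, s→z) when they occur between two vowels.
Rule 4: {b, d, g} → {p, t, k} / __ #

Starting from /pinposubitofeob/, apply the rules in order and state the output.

pinbozubidoveop

Rule 1 (intervocalic voicing): /t/ is a voiceless stop between vowels /i/ and /o/, so it voices to [d]. /pinposubitofeob/ → pinposubidofeob.
Rule 2 (post-nasal voicing): /p/ is a voiceless stop immediately after the nasal /n/, so it voices to [b]. /pinposubidofeob/ → pinbosubidofeob.
Rule 3 (intervocalic voicing): /s/ is a voiceless obstruent between vowels /o/ and /u/, so it voices to [z]. /f/ is a voiceless obstruent between vowels /o/ and /e/, so it voices to [v]. /pinbosubidofeob/ → pinbozubidoveob.
Rule 4 (final devoicing): /b/ is a voiced stop in word-final position, so it devoices to [p]. /pinbozubidoveob/ → pinbozubidoveop.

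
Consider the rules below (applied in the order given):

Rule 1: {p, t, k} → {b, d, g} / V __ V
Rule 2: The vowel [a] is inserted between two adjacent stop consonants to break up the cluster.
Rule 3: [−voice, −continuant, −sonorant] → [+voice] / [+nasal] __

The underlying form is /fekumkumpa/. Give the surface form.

Rule 1 (intervocalic voicing): /k/ is a voiceless stop between vowels /e/ and /u/, so it voices to [g]. /fekumkumpa/ → fegumkumpa.
Rule 2 (stop-cluster a-epenthesis): no segment meets the environment; /fegumkumpa/ is unchanged.
Rule 3 (post-nasal voicing): /k/ is a voiceless stop immediately after the nasal /m/, so it voices to [g]. /p/ is a voiceless stop immediately after the nasal /m/, so it voices to [b]. /fegumkumpa/ → fegumgumba.

fegumgumba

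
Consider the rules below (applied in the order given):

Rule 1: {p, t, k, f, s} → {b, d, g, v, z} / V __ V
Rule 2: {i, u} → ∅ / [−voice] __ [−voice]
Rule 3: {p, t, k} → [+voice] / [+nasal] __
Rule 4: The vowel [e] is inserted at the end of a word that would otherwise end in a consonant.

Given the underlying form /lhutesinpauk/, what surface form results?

Rule 1 (intervocalic voicing): /t/ is a voiceless obstruent between vowels /u/ and /e/, so it voices to [d]. /s/ is a voiceless obstruent between vowels /e/ and /i/, so it voices to [z]. /lhutesinpauk/ → lhudezinpauk.
Rule 2 (high vowel syncope): no segment meets the environment; /lhudezinpauk/ is unchanged.
Rule 3 (post-nasal voicing): /p/ is a voiceless stop immediately after the nasal /n/, so it voices to [b]. /lhudezinpauk/ → lhudezinbauk.
Rule 4 (final e-epenthesis): the form ends in the consonant /k/, so [e] is inserted word-finally. /lhudezinbauk/ → lhudezinbauke.

lhudezinbauke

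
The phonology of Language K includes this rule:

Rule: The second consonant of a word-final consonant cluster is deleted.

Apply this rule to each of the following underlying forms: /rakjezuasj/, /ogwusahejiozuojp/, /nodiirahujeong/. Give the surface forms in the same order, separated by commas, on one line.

rakjezuas, ogwusahejiozuoj, nodiirahujeon

/rakjezuasj/: /j/ is the second consonant of a word-final cluster /sj/, so it deletes. → [rakjezuas].
/ogwusahejiozuojp/: /p/ is the second consonant of a word-final cluster /jp/, so it deletes. → [ogwusahejiozuoj].
/nodiirahujeong/: /g/ is the second consonant of a word-final cluster /ng/, so it deletes. → [nodiirahujeon].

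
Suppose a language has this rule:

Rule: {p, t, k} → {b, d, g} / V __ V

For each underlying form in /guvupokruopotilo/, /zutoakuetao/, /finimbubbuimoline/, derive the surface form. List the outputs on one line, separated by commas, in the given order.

/guvupokruopotilo/: /p/ is a voiceless stop between vowels /u/ and /o/, so it voices to [b]. /p/ is a voiceless stop between vowels /o/ and /o/, so it voices to [b]. /t/ is a voiceless stop between vowels /o/ and /i/, so it voices to [d]. → [guvubokruobodilo].
/zutoakuetao/: /t/ is a voiceless stop between vowels /u/ and /o/, so it voices to [d]. /k/ is a voiceless stop between vowels /a/ and /u/, so it voices to [g]. /t/ is a voiceless stop between vowels /e/ and /a/, so it voices to [d]. → [zudoaguedao].
/finimbubbuimoline/: the rule's environment is not met; surfaces unchanged as [finimbubbuimoline].

guvubokruobodilo, zudoaguedao, finimbubbuimoline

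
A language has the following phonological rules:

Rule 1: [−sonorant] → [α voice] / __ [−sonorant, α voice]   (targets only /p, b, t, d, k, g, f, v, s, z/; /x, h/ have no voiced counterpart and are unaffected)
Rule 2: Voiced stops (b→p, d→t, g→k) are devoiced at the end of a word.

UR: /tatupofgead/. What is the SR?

Rule 1 (regressive voicing assimilation): /f/ precedes the voiced obstruent /g/, so it voices to [v] by assimilation. /tatupofgead/ → tatupovgead.
Rule 2 (final devoicing): /d/ is a voiced stop in word-final position, so it devoices to [t]. /tatupovgead/ → tatupovgeat.

tatupovgeat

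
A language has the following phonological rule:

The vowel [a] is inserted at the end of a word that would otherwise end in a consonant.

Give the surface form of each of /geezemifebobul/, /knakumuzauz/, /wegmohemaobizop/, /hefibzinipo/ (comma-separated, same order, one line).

geezemifebobula, knakumuzauza, wegmohemaobizopa, hefibzinipo

/geezemifebobul/: the form ends in the consonant /l/, so [a] is inserted word-finally. → [geezemifebobula].
/knakumuzauz/: the form ends in the consonant /z/, so [a] is inserted word-finally. → [knakumuzauza].
/wegmohemaobizop/: the form ends in the consonant /p/, so [a] is inserted word-finally. → [wegmohemaobizopa].
/hefibzinipo/: the rule's environment is not met; surfaces unchanged as [hefibzinipo].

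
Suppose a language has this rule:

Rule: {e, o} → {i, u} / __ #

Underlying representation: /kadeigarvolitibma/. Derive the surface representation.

kadeigarvolitibma

No segment of /kadeigarvolitibma/ meets the structural description of the rule, so the form surfaces unchanged.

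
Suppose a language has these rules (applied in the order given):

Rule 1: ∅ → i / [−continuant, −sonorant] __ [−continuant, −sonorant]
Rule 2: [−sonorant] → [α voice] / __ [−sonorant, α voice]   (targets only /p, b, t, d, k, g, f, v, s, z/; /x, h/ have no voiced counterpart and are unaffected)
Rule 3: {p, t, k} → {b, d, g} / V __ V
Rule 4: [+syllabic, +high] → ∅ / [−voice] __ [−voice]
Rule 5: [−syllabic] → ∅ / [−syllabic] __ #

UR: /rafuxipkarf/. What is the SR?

Rule 1 (stop-cluster i-epenthesis): /p/ and /k/ form a stop–stop cluster, so [i] is inserted between them. /rafuxipkarf/ → rafuxipikarf.
Rule 2 (regressive voicing assimilation): no segment meets the environment; /rafuxipikarf/ is unchanged.
Rule 3 (intervocalic voicing): /p/ is a voiceless stop between vowels /i/ and /i/, so it voices to [b]. /k/ is a voiceless stop between vowels /i/ and /a/, so it voices to [g]. /rafuxipikarf/ → rafuxibigarf.
Rule 4 (high vowel syncope): /u/ is a high vowel flanked by voiceless consonants /f/ and /x/, so it deletes. /rafuxibigarf/ → rafxibigarf.
Rule 5 (final cluster simplification): /f/ is the second consonant of a word-final cluster /rf/, so it deletes. /rafxibigarf/ → rafxibigar.

rafxibigar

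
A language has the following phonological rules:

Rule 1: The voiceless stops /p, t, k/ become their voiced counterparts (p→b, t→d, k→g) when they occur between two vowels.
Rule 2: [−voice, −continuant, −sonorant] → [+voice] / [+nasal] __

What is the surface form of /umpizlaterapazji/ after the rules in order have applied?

Rule 1 (intervocalic voicing): /t/ is a voiceless stop between vowels /a/ and /e/, so it voices to [d]. /p/ is a voiceless stop between vowels /a/ and /a/, so it voices to [b]. /umpizlaterapazji/ → umpizladerabazji.
Rule 2 (post-nasal voicing): /p/ is a voiceless stop immediately after the nasal /m/, so it voices to [b]. /umpizladerabazji/ → umbizladerabazji.

umbizladerabazji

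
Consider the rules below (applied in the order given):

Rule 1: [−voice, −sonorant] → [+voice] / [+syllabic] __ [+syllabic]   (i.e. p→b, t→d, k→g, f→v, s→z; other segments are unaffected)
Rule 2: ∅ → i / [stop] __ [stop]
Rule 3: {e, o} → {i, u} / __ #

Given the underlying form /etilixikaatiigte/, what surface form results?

Rule 1 (intervocalic voicing): /t/ is a voiceless obstruent between vowels /e/ and /i/, so it voices to [d]. /k/ is a voiceless obstruent between vowels /i/ and /a/, so it voices to [g]. /t/ is a voiceless obstruent between vowels /a/ and /i/, so it voices to [d]. /etilixikaatiigte/ → edilixigaadiigte.
Rule 2 (stop-cluster i-epenthesis): /g/ and /t/ form a stop–stop cluster, so [i] is inserted between them. /edilixigaadiigte/ → edilixigaadiigite.
Rule 3 (final vowel raising): /e/ is a mid vowel in word-final position, so it raises to [i]. /edilixigaadiigite/ → edilixigaadiigiti.

edilixigaadiigiti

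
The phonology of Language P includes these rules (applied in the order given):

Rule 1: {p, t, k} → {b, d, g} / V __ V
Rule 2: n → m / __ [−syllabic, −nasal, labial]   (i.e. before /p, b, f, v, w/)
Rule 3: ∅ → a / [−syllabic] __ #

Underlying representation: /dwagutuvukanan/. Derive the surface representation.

dwaguduvuganana

Rule 1 (intervocalic voicing): /t/ is a voiceless stop between vowels /u/ and /u/, so it voices to [d]. /k/ is a voiceless stop between vowels /u/ and /a/, so it voices to [g]. /dwagutuvukanan/ → dwaguduvuganan.
Rule 2 (nasal place assimilation): no segment meets the environment; /dwaguduvuganan/ is unchanged.
Rule 3 (final a-epenthesis): the form ends in the consonant /n/, so [a] is inserted word-finally. /dwaguduvuganan/ → dwaguduvuganana.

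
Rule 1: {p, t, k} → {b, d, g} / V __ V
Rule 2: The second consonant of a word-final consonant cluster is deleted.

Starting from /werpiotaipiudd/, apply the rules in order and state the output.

Rule 1 (intervocalic voicing): /t/ is a voiceless stop between vowels /o/ and /a/, so it voices to [d]. /p/ is a voiceless stop between vowels /i/ and /i/, so it voices to [b]. /werpiotaipiudd/ → werpiodaibiudd.
Rule 2 (final cluster simplification): /d/ is the second consonant of a word-final cluster /dd/, so it deletes. /werpiodaibiudd/ → werpiodaibiud.

werpiodaibiud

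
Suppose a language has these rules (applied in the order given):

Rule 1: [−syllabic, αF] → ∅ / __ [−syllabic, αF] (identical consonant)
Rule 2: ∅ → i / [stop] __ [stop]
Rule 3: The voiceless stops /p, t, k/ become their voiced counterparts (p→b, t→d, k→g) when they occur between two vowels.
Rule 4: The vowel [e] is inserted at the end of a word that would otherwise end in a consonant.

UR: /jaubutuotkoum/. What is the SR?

jaubuduodigoume

Rule 1 (degemination): no segment meets the environment; /jaubutuotkoum/ is unchanged.
Rule 2 (stop-cluster i-epenthesis): /t/ and /k/ form a stop–stop cluster, so [i] is inserted between them. /jaubutuotkoum/ → jaubutuotikoum.
Rule 3 (intervocalic voicing): /t/ is a voiceless stop between vowels /u/ and /u/, so it voices to [d]. /t/ is a voiceless stop between vowels /o/ and /i/, so it voices to [d]. /k/ is a voiceless stop between vowels /i/ and /o/, so it voices to [g]. /jaubutuotikoum/ → jaubuduodigoum.
Rule 4 (final e-epenthesis): the form ends in the consonant /m/, so [e] is inserted word-finally. /jaubuduodigoum/ → jaubuduodigoume.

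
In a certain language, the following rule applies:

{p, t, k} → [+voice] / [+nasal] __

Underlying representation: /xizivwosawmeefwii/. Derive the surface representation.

No segment of /xizivwosawmeefwii/ meets the structural description of the rule, so the form surfaces unchanged.

xizivwosawmeefwii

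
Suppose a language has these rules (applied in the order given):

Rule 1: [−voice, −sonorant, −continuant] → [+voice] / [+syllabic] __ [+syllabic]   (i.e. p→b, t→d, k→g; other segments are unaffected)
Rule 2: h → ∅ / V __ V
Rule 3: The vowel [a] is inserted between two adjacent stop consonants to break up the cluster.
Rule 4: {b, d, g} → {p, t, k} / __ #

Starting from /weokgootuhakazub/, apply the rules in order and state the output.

weokagooduagazup

Rule 1 (intervocalic voicing): /t/ is a voiceless stop between vowels /o/ and /u/, so it voices to [d]. /k/ is a voiceless stop between vowels /a/ and /a/, so it voices to [g]. /weokgootuhakazub/ → weokgooduhagazub.
Rule 2 (intervocalic h-deletion): /h/ occurs between vowels /u/ and /a/, so it deletes. /weokgooduhagazub/ → weokgooduagazub.
Rule 3 (stop-cluster a-epenthesis): /k/ and /g/ form a stop–stop cluster, so [a] is inserted between them. /weokgooduagazub/ → weokagooduagazub.
Rule 4 (final devoicing): /b/ is a voiced stop in word-final position, so it devoices to [p]. /weokagooduagazub/ → weokagooduagazup.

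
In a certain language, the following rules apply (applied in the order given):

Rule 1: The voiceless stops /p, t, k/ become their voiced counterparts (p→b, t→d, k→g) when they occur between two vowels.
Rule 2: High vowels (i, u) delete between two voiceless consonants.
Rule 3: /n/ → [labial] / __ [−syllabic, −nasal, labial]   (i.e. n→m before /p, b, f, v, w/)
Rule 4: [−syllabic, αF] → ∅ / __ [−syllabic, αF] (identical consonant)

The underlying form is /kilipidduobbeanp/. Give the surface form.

Rule 1 (intervocalic voicing): /p/ is a voiceless stop between vowels /i/ and /i/, so it voices to [b]. /kilipidduobbeanp/ → kilibidduobbeanp.
Rule 2 (high vowel syncope): no segment meets the environment; /kilibidduobbeanp/ is unchanged.
Rule 3 (nasal place assimilation): /n/ precedes the labial consonant /p/, so it assimilates in place to [m]. /kilibidduobbeanp/ → kilibidduobbeamp.
Rule 4 (degemination): /dd/ is a geminate; the first /d/ deletes. /bb/ is a geminate; the first /b/ deletes. /kilibidduobbeamp/ → kilibiduobeamp.

kilibiduobeamp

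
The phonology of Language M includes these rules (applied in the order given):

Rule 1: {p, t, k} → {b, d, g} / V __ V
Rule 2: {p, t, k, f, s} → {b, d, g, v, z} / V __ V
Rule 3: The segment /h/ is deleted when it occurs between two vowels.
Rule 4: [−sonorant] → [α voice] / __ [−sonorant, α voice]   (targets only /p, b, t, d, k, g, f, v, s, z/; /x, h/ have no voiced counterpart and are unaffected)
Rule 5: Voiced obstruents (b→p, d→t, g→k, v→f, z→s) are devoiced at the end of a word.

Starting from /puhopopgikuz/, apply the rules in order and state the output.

Rule 1 (intervocalic voicing): /p/ is a voiceless stop between vowels /o/ and /o/, so it voices to [b]. /k/ is a voiceless stop between vowels /i/ and /u/, so it voices to [g]. /puhopopgikuz/ → puhobopgiguz.
Rule 2 (intervocalic voicing): no segment meets the environment; /puhobopgiguz/ is unchanged.
Rule 3 (intervocalic h-deletion): /h/ occurs between vowels /u/ and /o/, so it deletes. /puhobopgiguz/ → puobopgiguz.
Rule 4 (regressive voicing assimilation): /p/ precedes the voiced obstruent /g/, so it voices to [b] by assimilation. /puobopgiguz/ → puobobgiguz.
Rule 5 (final devoicing): /z/ is a voiced obstruent in word-final position, so it devoices to [s]. /puobobgiguz/ → puobobgigus.

puobobgigus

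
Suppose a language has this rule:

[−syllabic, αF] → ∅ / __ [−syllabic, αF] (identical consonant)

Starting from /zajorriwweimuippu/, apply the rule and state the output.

zajoriweimuipu

/rr/ is a geminate; the first /r/ deletes.
/ww/ is a geminate; the first /w/ deletes.
/pp/ is a geminate; the first /p/ deletes.
The other instances of /z/, /j/, /r/, /w/, /m/, /p/ do not occur in the required environment and remain unchanged.
Surface form: [zajoriweimuipu].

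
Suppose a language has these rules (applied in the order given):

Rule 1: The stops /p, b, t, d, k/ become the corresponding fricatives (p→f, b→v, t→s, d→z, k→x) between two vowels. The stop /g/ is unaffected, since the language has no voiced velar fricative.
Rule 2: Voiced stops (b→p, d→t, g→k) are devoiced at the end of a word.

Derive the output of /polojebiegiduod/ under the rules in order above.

Rule 1 (intervocalic spirantization): /b/ is a stop between vowels /e/ and /i/, so it spirantizes to the fricative [v]. /d/ is a stop between vowels /i/ and /u/, so it spirantizes to the fricative [z]. /polojebiegiduod/ → polojeviegizuod.
Rule 2 (final devoicing): /d/ is a voiced stop in word-final position, so it devoices to [t]. /polojeviegizuod/ → polojeviegizuot.

polojeviegizuot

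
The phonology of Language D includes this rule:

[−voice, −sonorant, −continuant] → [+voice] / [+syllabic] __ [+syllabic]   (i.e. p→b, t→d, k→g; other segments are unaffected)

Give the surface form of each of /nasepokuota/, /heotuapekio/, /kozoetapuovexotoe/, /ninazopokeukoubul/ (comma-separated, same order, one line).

naseboguoda, heoduabegio, kozoedabuovexodoe, ninazobogeugoubul

/nasepokuota/: /p/ is a voiceless stop between vowels /e/ and /o/, so it voices to [b]. /k/ is a voiceless stop between vowels /o/ and /u/, so it voices to [g]. /t/ is a voiceless stop between vowels /o/ and /a/, so it voices to [d]. → [naseboguoda].
/heotuapekio/: /t/ is a voiceless stop between vowels /o/ and /u/, so it voices to [d]. /p/ is a voiceless stop between vowels /a/ and /e/, so it voices to [b]. /k/ is a voiceless stop between vowels /e/ and /i/, so it voices to [g]. → [heoduabegio].
/kozoetapuovexotoe/: /t/ is a voiceless stop between vowels /e/ and /a/, so it voices to [d]. /p/ is a voiceless stop between vowels /a/ and /u/, so it voices to [b]. /t/ is a voiceless stop between vowels /o/ and /o/, so it voices to [d]. → [kozoedabuovexodoe].
/ninazopokeukoubul/: /p/ is a voiceless stop between vowels /o/ and /o/, so it voices to [b]. /k/ is a voiceless stop between vowels /o/ and /e/, so it voices to [g]. /k/ is a voiceless stop between vowels /u/ and /o/, so it voices to [g]. → [ninazobogeugoubul].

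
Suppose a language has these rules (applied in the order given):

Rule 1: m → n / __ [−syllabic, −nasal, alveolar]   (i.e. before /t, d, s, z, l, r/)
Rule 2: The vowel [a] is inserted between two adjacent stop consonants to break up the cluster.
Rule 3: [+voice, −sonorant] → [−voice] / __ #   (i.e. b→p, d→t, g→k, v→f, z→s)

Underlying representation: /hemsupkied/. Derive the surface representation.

hensupakiet

Rule 1 (nasal place assimilation): /m/ precedes the alveolar consonant /s/, so it assimilates in place to [n]. /hemsupkied/ → hensupkied.
Rule 2 (stop-cluster a-epenthesis): /p/ and /k/ form a stop–stop cluster, so [a] is inserted between them. /hensupkied/ → hensupakied.
Rule 3 (final devoicing): /d/ is a voiced obstruent in word-final position, so it devoices to [t]. /hensupakied/ → hensupakiet.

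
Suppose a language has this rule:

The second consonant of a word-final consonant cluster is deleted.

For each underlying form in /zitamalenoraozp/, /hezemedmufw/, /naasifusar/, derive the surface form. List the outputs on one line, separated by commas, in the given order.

zitamalenoraoz, hezemedmuf, naasifusar

/zitamalenoraozp/: /p/ is the second consonant of a word-final cluster /zp/, so it deletes. → [zitamalenoraoz].
/hezemedmufw/: /w/ is the second consonant of a word-final cluster /fw/, so it deletes. → [hezemedmuf].
/naasifusar/: the rule's environment is not met; surfaces unchanged as [naasifusar].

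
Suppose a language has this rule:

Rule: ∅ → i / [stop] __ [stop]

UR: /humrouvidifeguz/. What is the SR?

No segment of /humrouvidifeguz/ meets the structural description of the rule, so the form surfaces unchanged.

humrouvidifeguz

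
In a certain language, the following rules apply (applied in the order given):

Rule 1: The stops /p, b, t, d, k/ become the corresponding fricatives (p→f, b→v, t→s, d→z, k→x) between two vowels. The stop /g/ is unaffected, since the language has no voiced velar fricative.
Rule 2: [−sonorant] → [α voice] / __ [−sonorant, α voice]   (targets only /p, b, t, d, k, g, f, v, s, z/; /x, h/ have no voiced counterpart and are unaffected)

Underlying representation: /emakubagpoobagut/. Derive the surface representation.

emaxuvakpoovagut

Rule 1 (intervocalic spirantization): /k/ is a stop between vowels /a/ and /u/, so it spirantizes to the fricative [x]. /b/ is a stop between vowels /u/ and /a/, so it spirantizes to the fricative [v]. /b/ is a stop between vowels /o/ and /a/, so it spirantizes to the fricative [v]. /emakubagpoobagut/ → emaxuvagpoovagut.
Rule 2 (regressive voicing assimilation): /g/ precedes the voiceless obstruent /p/, so it devoices to [k] by assimilation. /emaxuvagpoovagut/ → emaxuvakpoovagut.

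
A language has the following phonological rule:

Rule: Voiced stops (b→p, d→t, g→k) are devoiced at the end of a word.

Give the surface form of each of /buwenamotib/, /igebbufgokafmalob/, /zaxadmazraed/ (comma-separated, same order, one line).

buwenamotip, igebbufgokafmalop, zaxadmazraet

/buwenamotib/: /b/ is a voiced stop in word-final position, so it devoices to [p]. → [buwenamotip].
/igebbufgokafmalob/: /b/ is a voiced stop in word-final position, so it devoices to [p]. → [igebbufgokafmalop].
/zaxadmazraed/: /d/ is a voiced stop in word-final position, so it devoices to [t]. → [zaxadmazraet].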